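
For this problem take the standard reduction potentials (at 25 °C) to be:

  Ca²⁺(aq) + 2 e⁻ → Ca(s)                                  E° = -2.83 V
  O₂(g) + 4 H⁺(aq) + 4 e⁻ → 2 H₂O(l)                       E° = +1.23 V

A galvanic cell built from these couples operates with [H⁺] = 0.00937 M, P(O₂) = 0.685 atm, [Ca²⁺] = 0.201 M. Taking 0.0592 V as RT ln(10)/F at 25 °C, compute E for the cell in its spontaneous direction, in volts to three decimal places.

O₂/H₂O is the cathode (higher E°), Ca²⁺/Ca the anode: E°cell = +1.23 − (-2.83) = +4.06 V, n = 4.
Overall: O₂(g) + 4 H⁺(aq) + 2 Ca(s) → 2 H₂O(l) + 2 Ca²⁺(aq)
Q = [Ca²⁺]^2 / (P(O₂)·[H⁺]^4); log Q = 6.884.
E = E° − (0.0592/n) log Q = +4.06 − (0.0592/4)(6.884) = +3.958 V.

+3.958 V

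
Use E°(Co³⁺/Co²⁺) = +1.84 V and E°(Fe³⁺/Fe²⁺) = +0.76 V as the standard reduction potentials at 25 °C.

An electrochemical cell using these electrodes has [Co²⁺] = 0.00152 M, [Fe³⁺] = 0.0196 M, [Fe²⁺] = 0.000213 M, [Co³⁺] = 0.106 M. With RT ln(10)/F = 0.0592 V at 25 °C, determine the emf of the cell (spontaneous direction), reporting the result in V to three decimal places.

+1.073 V

Co³⁺/Co²⁺ is the cathode (higher E°), Fe³⁺/Fe²⁺ the anode: E°cell = +1.84 − (+0.76) = +1.08 V, n = 1.
Overall: Co³⁺(aq) + Fe²⁺(aq) → Co²⁺(aq) + Fe³⁺(aq)
Q = [Co²⁺]·[Fe³⁺] / ([Co³⁺]·[Fe²⁺]); log Q = 0.120.
E = E° − (0.0592/n) log Q = +1.08 − (0.0592/1)(0.120) = +1.073 V.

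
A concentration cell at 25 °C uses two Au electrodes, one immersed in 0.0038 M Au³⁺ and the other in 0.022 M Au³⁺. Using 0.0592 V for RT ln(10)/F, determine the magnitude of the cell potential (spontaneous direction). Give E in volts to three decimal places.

+0.015 V

For a concentration cell E°cell = 0. The 0.022 M side is the cathode (reduction is favoured where [Au³⁺] is higher).
With n = 3, E = −(0.0592/3) log([Au³⁺]ₐₙ/[Au³⁺]꜀ₐₜ) = −(0.0592/3) log(0.0038/0.022) = −(0.0592/3)(-0.763) = +0.015 V.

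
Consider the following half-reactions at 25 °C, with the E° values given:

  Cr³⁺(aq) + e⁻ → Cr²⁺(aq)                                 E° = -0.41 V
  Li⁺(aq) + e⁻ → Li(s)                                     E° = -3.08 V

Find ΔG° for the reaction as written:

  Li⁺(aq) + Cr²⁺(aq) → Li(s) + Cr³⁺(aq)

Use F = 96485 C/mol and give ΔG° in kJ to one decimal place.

+257.6 kJ

As written, Li⁺/Li is reduced (cathode) and Cr³⁺/Cr²⁺ is oxidised (anode), so E°cell = (-3.08) − (-0.41) = -2.67 V.
Balancing electrons gives n = 1.
ΔG° = −nFE° = −(1)(96485)(-2.67) = 257,615 J = +257.6 kJ.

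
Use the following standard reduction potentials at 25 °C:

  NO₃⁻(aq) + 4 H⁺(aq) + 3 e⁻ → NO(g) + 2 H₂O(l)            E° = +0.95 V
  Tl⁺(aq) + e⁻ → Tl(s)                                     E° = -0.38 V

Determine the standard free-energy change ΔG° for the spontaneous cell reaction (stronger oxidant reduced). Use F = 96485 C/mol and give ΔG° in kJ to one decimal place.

-385.0 kJ

NO₃⁻/NO (E° = +0.95 V) is the cathode; Tl⁺/Tl (E° = -0.38 V) is the anode, so E°cell = +1.33 V.
Balancing electrons gives n = 3 (lcm of 3 and 1).
ΔG° = −nFE° = −(3)(96485)(+1.33) = -384,975 J = -385.0 kJ.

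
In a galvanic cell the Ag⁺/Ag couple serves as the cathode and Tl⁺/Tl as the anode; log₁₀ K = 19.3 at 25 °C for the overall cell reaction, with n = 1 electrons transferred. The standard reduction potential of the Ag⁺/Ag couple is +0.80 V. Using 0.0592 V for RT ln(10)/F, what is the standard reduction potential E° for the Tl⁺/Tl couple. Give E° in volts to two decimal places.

E°cell = (0.0592/n)·log K = (0.0592/1)(19.3) = +1.143 V.
Since Ag⁺/Ag is the cathode and Tl⁺/Tl the anode, E°cell = E°(Ag⁺/Ag) − E°(Tl⁺/Tl).
So E°(Tl⁺/Tl) = E°(Ag⁺/Ag) − E°cell = (+0.80) − (+1.143) = -0.34 V.

-0.34 V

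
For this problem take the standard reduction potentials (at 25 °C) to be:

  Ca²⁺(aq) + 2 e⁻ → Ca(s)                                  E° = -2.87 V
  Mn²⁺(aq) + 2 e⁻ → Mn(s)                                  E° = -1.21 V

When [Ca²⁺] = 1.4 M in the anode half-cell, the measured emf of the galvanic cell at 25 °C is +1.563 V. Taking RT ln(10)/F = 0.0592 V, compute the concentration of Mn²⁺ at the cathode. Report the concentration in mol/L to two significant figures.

Mn²⁺/Mn is the cathode, Ca²⁺/Ca the anode: E°cell = +1.66 V, n = 2.
Overall reaction: Mn²⁺(aq) + Ca(s) → Mn(s) + Ca²⁺(aq); Q = [Ca²⁺]^1/[Mn²⁺]^1.
From E = E° − (0.0592/n) log Q: log Q = (E° − E)·n/0.0592 = (+1.66 − (+1.563))·2/0.0592 = 3.2770.
So 1·log[Mn²⁺] = 1·log(1.4) − log Q = 0.1461 − (3.2770) = -3.1309; [Mn²⁺] = 10^(-3.1309) ≈ 0.00074 M.

0.00074 M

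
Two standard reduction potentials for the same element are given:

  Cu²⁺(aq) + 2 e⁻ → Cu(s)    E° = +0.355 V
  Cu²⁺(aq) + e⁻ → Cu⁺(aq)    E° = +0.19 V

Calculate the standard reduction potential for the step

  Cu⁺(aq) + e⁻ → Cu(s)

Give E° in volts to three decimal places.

Sequential free energies add, so n₃E°₃ = n₁E°₁ + n₂E°₂.
With n₃ = 2, and the known step contributing 1×(+0.19) V, the unknown satisfies 1·E° = 2×(+0.355) − 1×(+0.19) = +0.520.
E° = +0.520 / 1 = +0.520 V.

+0.520 V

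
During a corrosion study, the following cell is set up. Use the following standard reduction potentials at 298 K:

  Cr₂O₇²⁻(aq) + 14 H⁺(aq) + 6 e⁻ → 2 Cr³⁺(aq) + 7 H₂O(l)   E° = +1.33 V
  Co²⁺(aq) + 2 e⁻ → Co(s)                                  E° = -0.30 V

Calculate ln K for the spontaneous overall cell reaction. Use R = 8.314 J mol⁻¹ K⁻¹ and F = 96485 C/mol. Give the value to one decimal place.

Cathode: Cr₂O₇²⁻/Cr³⁺; anode: Co²⁺/Co. E°cell = (+1.33) − (-0.30) = +1.63 V, with n = 6.
ΔG° = −nFE° = −RT ln K, so ln K = nFE°/(RT) = (6)(96485)(+1.63) / ((8.314)(298)) = 380.866.

380.9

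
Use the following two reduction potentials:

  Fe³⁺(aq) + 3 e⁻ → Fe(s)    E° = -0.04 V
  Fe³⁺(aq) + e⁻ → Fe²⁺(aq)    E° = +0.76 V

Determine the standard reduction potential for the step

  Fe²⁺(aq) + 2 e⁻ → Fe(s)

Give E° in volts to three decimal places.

Sequential free energies add, so n₃E°₃ = n₁E°₁ + n₂E°₂.
With n₃ = 3, and the known step contributing 1×(+0.76) V, the unknown satisfies 2·E° = 3×(-0.04) − 1×(+0.76) = -0.880.
E° = -0.880 / 2 = -0.440 V.

-0.440 V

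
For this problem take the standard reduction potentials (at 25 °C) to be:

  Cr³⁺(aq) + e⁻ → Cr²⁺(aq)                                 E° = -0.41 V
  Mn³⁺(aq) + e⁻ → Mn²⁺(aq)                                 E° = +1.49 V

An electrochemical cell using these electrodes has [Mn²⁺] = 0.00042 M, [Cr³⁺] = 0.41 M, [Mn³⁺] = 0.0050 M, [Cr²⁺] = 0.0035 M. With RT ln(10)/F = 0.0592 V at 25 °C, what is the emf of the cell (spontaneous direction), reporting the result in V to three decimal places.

Mn³⁺/Mn²⁺ is the cathode (higher E°), Cr³⁺/Cr²⁺ the anode: E°cell = +1.49 − (-0.41) = +1.90 V, n = 1.
Overall: Mn³⁺(aq) + Cr²⁺(aq) → Mn²⁺(aq) + Cr³⁺(aq)
Q = [Mn²⁺]·[Cr³⁺] / ([Mn³⁺]·[Cr²⁺]); log Q = 0.993.
E = E° − (0.0592/n) log Q = +1.90 − (0.0592/1)(0.993) = +1.841 V.

+1.841 V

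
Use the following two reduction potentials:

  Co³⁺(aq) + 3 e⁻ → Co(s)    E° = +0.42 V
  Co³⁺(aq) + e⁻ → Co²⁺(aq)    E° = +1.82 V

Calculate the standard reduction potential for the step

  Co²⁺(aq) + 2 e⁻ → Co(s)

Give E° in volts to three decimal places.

-0.280 V

Sequential free energies add, so n₃E°₃ = n₁E°₁ + n₂E°₂.
With n₃ = 3, and the known step contributing 1×(+1.82) V, the unknown satisfies 2·E° = 3×(+0.42) − 1×(+1.82) = -0.560.
E° = -0.560 / 2 = -0.280 V.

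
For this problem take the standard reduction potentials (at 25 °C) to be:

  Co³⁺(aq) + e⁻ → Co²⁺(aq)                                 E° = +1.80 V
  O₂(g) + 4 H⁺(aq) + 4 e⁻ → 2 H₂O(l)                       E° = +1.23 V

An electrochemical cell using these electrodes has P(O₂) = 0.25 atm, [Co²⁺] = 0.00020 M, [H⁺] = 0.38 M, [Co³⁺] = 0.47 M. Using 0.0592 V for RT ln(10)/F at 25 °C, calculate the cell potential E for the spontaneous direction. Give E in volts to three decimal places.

Co³⁺/Co²⁺ is the cathode (higher E°), O₂/H₂O the anode: E°cell = +1.80 − (+1.23) = +0.57 V, n = 4.
Overall: 4 Co³⁺(aq) + 2 H₂O(l) → 4 Co²⁺(aq) + O₂(g) + 4 H⁺(aq)
Q = [Co²⁺]^4·P(O₂)·[H⁺]^4 / ([Co³⁺]^4); log Q = -15.767.
E = E° − (0.0592/n) log Q = +0.57 − (0.0592/4)(-15.767) = +0.803 V.

+0.803 V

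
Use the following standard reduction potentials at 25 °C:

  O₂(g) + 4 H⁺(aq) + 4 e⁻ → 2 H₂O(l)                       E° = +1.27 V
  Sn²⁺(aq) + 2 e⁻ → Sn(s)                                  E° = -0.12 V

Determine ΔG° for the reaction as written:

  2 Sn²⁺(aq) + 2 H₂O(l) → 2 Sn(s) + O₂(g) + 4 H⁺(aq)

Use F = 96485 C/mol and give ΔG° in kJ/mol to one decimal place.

+536.5 kJ/mol

As written, Sn²⁺/Sn is reduced (cathode) and O₂/H₂O is oxidised (anode), so E°cell = (-0.12) − (+1.27) = -1.39 V.
Balancing electrons gives n = 4.
ΔG° = −nFE° = −(4)(96485)(-1.39) = 536,457 J = +536.5 kJ/mol.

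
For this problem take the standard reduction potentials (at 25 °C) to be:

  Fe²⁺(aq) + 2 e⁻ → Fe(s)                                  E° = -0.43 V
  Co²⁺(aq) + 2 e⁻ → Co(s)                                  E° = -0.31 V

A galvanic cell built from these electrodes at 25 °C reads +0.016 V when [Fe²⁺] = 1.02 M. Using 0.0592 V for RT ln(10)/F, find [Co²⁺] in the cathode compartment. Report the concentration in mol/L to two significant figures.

0.00031 M

Co²⁺/Co is the cathode, Fe²⁺/Fe the anode: E°cell = +0.12 V, n = 2.
Overall reaction: Co²⁺(aq) + Fe(s) → Co(s) + Fe²⁺(aq); Q = [Fe²⁺]^1/[Co²⁺]^1.
From E = E° − (0.0592/n) log Q: log Q = (E° − E)·n/0.0592 = (+0.12 − (+0.016))·2/0.0592 = 3.5135.
So 1·log[Co²⁺] = 1·log(1.02) − log Q = 0.0086 − (3.5135) = -3.5049; [Co²⁺] = 10^(-3.5049) ≈ 0.00031 M.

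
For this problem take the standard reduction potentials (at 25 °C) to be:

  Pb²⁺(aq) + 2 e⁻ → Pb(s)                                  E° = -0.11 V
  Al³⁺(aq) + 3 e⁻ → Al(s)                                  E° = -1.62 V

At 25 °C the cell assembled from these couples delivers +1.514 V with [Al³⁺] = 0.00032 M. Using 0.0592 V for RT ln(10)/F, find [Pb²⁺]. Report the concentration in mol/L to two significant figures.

0.0064 M

Pb²⁺/Pb is the cathode, Al³⁺/Al the anode: E°cell = +1.51 V, n = 6.
Overall reaction: 3 Pb²⁺(aq) + 2 Al(s) → 3 Pb(s) + 2 Al³⁺(aq); Q = [Al³⁺]^2/[Pb²⁺]^3.
From E = E° − (0.0592/n) log Q: log Q = (E° − E)·n/0.0592 = (+1.51 − (+1.514))·6/0.0592 = -0.4054.
So 3·log[Pb²⁺] = 2·log(0.00032) − log Q = -6.9897 − (-0.4054) = -6.5843; log[Pb²⁺] = -6.5843 / 3 = -2.1948; [Pb²⁺] = 10^(-2.1948) ≈ 0.0064 M.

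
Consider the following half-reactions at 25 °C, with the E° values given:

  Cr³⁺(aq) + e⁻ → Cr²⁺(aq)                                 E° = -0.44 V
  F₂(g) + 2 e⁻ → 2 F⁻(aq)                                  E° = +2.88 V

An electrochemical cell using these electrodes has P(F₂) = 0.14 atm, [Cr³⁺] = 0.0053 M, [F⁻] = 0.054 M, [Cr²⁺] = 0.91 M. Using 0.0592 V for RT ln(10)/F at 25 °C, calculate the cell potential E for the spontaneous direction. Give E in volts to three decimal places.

+3.502 V

F₂/F⁻ is the cathode (higher E°), Cr³⁺/Cr²⁺ the anode: E°cell = +2.88 − (-0.44) = +3.32 V, n = 2.
Overall: F₂(g) + 2 Cr²⁺(aq) → 2 F⁻(aq) + 2 Cr³⁺(aq)
Q = [F⁻]^2·[Cr³⁺]^2 / (P(F₂)·[Cr²⁺]^2); log Q = -6.151.
E = E° − (0.0592/n) log Q = +3.32 − (0.0592/2)(-6.151) = +3.502 V.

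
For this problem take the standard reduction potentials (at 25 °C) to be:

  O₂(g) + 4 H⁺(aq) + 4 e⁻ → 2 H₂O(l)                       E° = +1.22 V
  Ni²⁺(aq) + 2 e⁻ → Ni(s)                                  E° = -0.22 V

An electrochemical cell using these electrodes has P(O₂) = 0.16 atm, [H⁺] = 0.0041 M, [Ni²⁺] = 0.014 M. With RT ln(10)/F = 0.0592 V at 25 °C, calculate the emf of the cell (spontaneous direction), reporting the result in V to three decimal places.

O₂/H₂O is the cathode (higher E°), Ni²⁺/Ni the anode: E°cell = +1.22 − (-0.22) = +1.44 V, n = 4.
Overall: O₂(g) + 4 H⁺(aq) + 2 Ni(s) → 2 H₂O(l) + 2 Ni²⁺(aq)
Q = [Ni²⁺]^2 / (P(O₂)·[H⁺]^4); log Q = 6.637.
E = E° − (0.0592/n) log Q = +1.44 − (0.0592/4)(6.637) = +1.342 V.

+1.342 V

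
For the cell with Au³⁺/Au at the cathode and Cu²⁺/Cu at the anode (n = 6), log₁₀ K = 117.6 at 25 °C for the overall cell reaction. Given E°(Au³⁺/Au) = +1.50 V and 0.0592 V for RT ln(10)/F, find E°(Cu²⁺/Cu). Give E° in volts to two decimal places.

+0.34 V

E°cell = (0.0592/n)·log K = (0.0592/6)(117.6) = +1.160 V.
Since Au³⁺/Au is the cathode and Cu²⁺/Cu the anode, E°cell = E°(Au³⁺/Au) − E°(Cu²⁺/Cu).
So E°(Cu²⁺/Cu) = E°(Au³⁺/Au) − E°cell = (+1.50) − (+1.160) = +0.34 V.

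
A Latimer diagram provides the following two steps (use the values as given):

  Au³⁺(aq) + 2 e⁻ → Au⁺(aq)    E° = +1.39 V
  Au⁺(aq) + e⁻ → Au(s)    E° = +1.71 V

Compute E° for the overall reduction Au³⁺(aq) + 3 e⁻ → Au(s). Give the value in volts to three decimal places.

Since ΔG° = −nFE° is additive over sequential reductions, n₃E°₃ = n₁E°₁ + n₂E°₂.
E°₃ = (2×+1.39 + 1×+1.71) / 3 = (+4.490) / 3 = +1.497 V.

+1.497 V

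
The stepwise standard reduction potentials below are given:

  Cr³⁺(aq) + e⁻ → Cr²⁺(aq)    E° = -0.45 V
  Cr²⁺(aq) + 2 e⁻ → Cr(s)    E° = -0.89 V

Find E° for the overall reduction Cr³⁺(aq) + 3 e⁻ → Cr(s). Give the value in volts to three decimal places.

-0.743 V

Adding the free-energy changes (−nFE°) of the two steps gives −n₃FE°₃ = −n₁FE°₁ − n₂FE°₂.
E°₃ = (1×-0.45 + 2×-0.89) / 3 = (-2.230) / 3 = -0.743 V.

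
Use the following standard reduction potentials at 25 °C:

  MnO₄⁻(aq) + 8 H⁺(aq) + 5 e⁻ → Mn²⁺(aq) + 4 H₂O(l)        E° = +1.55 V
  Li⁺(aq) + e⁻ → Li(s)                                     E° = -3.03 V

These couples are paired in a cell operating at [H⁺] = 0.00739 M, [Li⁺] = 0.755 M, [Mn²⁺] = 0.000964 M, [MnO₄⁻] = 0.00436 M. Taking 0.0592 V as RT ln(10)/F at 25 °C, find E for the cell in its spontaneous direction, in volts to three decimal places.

+4.393 V

MnO₄⁻/Mn²⁺ is the cathode (higher E°), Li⁺/Li the anode: E°cell = +1.55 − (-3.03) = +4.58 V, n = 5.
Overall: MnO₄⁻(aq) + 8 H⁺(aq) + 5 Li(s) → Mn²⁺(aq) + 4 H₂O(l) + 5 Li⁺(aq)
Q = [Mn²⁺]·[Li⁺]^5 / ([MnO₄⁻]·[H⁺]^8); log Q = 15.785.
E = E° − (0.0592/n) log Q = +4.58 − (0.0592/5)(15.785) = +4.393 V.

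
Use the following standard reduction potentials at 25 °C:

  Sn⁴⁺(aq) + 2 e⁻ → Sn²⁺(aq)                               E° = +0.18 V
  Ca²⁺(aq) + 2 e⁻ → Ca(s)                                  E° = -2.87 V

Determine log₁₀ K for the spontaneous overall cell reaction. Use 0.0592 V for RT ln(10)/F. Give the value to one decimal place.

103.0

Cathode: Sn⁴⁺/Sn²⁺; anode: Ca²⁺/Ca. E°cell = +3.05 V, n = 2.
log K = nE°cell / 0.0592 = (2)(+3.05) / 0.0592 = 103.0.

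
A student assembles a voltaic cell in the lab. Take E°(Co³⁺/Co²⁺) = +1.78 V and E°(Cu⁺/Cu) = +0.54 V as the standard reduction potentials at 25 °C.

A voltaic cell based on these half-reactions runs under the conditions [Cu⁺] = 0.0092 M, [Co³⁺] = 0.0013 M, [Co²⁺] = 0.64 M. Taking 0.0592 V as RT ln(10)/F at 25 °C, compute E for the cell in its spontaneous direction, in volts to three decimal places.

Co³⁺/Co²⁺ is the cathode (higher E°), Cu⁺/Cu the anode: E°cell = +1.78 − (+0.54) = +1.24 V, n = 1.
Overall: Co³⁺(aq) + Cu(s) → Co²⁺(aq) + Cu⁺(aq)
Q = [Co²⁺]·[Cu⁺] / ([Co³⁺]); log Q = 0.656.
E = E° − (0.0592/n) log Q = +1.24 − (0.0592/1)(0.656) = +1.201 V.

+1.201 V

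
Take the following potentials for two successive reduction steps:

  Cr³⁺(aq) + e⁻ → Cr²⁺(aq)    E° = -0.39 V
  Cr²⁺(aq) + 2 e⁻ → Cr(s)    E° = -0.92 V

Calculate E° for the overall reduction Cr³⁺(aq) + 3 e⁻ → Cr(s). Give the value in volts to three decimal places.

-0.743 V

Since ΔG° = −nFE° is additive over sequential reductions, n₃E°₃ = n₁E°₁ + n₂E°₂.
E°₃ = (1×-0.39 + 2×-0.92) / 3 = (-2.230) / 3 = -0.743 V.
E° values themselves are not directly additive — weighting by electron count is essential.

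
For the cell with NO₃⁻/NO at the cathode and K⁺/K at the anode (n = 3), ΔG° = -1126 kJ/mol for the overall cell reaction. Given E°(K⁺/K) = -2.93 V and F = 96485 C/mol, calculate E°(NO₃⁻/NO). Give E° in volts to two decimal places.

E°cell = −ΔG°/(nF) = −(-1126×10³)/((3)(96485)) = +3.890 V.
Since NO₃⁻/NO is the cathode and K⁺/K the anode, E°cell = E°(NO₃⁻/NO) − E°(K⁺/K).
So E°(NO₃⁻/NO) = E°cell + E°(K⁺/K) = +3.890 + (-2.93) = +0.96 V.

+0.96 V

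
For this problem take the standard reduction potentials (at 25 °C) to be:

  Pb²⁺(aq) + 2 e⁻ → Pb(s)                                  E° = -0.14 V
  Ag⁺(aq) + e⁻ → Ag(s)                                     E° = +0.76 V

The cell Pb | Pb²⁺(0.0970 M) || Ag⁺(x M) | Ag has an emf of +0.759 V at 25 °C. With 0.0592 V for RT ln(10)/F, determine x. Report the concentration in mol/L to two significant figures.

0.0013 M

Ag⁺/Ag is the cathode, Pb²⁺/Pb the anode: E°cell = +0.90 V, n = 2.
Overall reaction: 2 Ag⁺(aq) + Pb(s) → 2 Ag(s) + Pb²⁺(aq); Q = [Pb²⁺]^1/[Ag⁺]^2.
From E = E° − (0.0592/n) log Q: log Q = (E° − E)·n/0.0592 = (+0.90 − (+0.759))·2/0.0592 = 4.7635.
So 2·log[Ag⁺] = 1·log(0.097) − log Q = -1.0132 − (4.7635) = -5.7767; log[Ag⁺] = -5.7767 / 2 = -2.8883; [Ag⁺] = 10^(-2.8883) ≈ 0.0013 M.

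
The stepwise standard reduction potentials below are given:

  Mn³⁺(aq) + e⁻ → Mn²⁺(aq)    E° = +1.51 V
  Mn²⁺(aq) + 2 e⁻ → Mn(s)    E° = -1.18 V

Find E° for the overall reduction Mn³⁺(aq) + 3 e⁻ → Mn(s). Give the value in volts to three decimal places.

Standard free energies of sequential steps add: ΔG°₃ = ΔG°₁ + ΔG°₂, so n₃E°₃ = n₁E°₁ + n₂E°₂.
E°₃ = (1×+1.51 + 2×-1.18) / 3 = (-0.850) / 3 = -0.283 V.

-0.283 V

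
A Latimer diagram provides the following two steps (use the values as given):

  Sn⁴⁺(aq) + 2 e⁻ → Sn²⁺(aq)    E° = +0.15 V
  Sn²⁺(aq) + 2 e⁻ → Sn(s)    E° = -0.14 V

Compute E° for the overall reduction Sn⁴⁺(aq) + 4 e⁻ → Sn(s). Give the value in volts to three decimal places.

+0.005 V

Standard free energies of sequential steps add: ΔG°₃ = ΔG°₁ + ΔG°₂, so n₃E°₃ = n₁E°₁ + n₂E°₂.
E°₃ = (2×+0.15 + 2×-0.14) / 4 = (+0.020) / 4 = +0.005 V.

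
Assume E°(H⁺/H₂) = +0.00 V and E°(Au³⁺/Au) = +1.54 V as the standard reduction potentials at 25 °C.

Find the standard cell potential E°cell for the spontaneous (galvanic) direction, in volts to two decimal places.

The Au³⁺/Au couple has the higher reduction potential, so it is the cathode; H⁺/H₂ is oxidised at the anode.
E°cell = E°(cathode) − E°(anode) = (+1.54) − (+0.00) = +1.54 V.
Since E°cell > 0, the reaction is spontaneous under standard conditions.

+1.54 V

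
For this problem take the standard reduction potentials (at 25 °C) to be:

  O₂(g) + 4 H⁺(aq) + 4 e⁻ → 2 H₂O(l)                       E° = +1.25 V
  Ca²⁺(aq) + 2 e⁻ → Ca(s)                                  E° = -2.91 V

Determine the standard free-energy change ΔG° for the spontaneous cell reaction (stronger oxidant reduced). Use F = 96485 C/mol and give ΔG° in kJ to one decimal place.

O₂/H₂O (E° = +1.25 V) is the cathode; Ca²⁺/Ca (E° = -2.91 V) is the anode, so E°cell = +4.16 V.
Balancing electrons gives n = 4 (lcm of 4 and 2).
ΔG° = −nFE° = −(4)(96485)(+4.16) = -1,605,510 J = -1605.5 kJ.

-1605.5 kJ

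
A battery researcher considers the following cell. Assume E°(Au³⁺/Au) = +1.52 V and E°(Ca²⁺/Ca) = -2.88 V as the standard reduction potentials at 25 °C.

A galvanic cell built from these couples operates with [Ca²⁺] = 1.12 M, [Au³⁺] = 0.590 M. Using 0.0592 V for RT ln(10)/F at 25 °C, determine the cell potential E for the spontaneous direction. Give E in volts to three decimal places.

Au³⁺/Au is the cathode (higher E°), Ca²⁺/Ca the anode: E°cell = +1.52 − (-2.88) = +4.40 V, n = 6.
Overall: 2 Au³⁺(aq) + 3 Ca(s) → 2 Au(s) + 3 Ca²⁺(aq)
Q = [Ca²⁺]^3 / ([Au³⁺]^2); log Q = 0.606.
E = E° − (0.0592/n) log Q = +4.40 − (0.0592/6)(0.606) = +4.394 V.

+4.394 V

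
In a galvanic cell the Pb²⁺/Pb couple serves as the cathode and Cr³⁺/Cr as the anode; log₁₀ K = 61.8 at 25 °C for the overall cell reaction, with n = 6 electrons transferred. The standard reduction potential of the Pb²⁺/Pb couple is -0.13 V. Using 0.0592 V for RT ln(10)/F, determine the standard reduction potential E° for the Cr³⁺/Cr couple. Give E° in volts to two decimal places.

-0.74 V

E°cell = (0.0592/n)·log K = (0.0592/6)(61.8) = +0.610 V.
Since Pb²⁺/Pb is the cathode and Cr³⁺/Cr the anode, E°cell = E°(Pb²⁺/Pb) − E°(Cr³⁺/Cr).
So E°(Cr³⁺/Cr) = E°(Pb²⁺/Pb) − E°cell = (-0.13) − (+0.610) = -0.74 V.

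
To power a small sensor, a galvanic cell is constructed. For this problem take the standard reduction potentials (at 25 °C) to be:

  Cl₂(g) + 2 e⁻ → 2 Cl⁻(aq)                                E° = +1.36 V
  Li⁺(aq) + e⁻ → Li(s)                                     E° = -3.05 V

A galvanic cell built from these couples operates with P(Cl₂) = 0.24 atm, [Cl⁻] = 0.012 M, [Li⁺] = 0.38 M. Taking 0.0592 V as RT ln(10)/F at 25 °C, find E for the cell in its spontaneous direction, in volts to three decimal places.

+4.530 V

Cl₂/Cl⁻ is the cathode (higher E°), Li⁺/Li the anode: E°cell = +1.36 − (-3.05) = +4.41 V, n = 2.
Overall: Cl₂(g) + 2 Li(s) → 2 Cl⁻(aq) + 2 Li⁺(aq)
Q = [Cl⁻]^2·[Li⁺]^2 / (P(Cl₂)); log Q = -4.062.
E = E° − (0.0592/n) log Q = +4.41 − (0.0592/2)(-4.062) = +4.530 V.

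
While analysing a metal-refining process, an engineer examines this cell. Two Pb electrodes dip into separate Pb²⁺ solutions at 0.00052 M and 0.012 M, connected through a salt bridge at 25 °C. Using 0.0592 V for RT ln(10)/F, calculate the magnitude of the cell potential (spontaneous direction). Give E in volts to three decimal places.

For a concentration cell E°cell = 0. The 0.012 M side is the cathode (reduction is favoured where [Pb²⁺] is higher).
With n = 2, E = −(0.0592/2) log([Pb²⁺]ₐₙ/[Pb²⁺]꜀ₐₜ) = −(0.0592/2) log(0.00052/0.012) = −(0.0592/2)(-1.363) = +0.040 V.

+0.040 V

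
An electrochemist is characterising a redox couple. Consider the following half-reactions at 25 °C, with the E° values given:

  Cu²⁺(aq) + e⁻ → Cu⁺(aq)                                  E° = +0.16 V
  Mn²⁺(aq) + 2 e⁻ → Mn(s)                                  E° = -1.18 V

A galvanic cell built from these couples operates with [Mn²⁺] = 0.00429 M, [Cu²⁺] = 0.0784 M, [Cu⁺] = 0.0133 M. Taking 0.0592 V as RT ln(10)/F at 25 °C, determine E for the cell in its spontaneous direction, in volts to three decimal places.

+1.456 V

Cu²⁺/Cu⁺ is the cathode (higher E°), Mn²⁺/Mn the anode: E°cell = +0.16 − (-1.18) = +1.34 V, n = 2.
Overall: 2 Cu²⁺(aq) + Mn(s) → 2 Cu⁺(aq) + Mn²⁺(aq)
Q = [Cu⁺]^2·[Mn²⁺] / ([Cu²⁺]^2); log Q = -3.908.
E = E° − (0.0592/n) log Q = +1.34 − (0.0592/2)(-3.908) = +1.456 V.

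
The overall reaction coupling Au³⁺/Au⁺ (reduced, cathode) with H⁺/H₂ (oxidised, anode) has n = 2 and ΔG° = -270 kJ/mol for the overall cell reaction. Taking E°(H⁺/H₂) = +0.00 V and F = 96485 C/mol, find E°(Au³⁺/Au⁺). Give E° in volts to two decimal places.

E°cell = −ΔG°/(nF) = −(-270×10³)/((2)(96485)) = +1.399 V.
Since Au³⁺/Au⁺ is the cathode and H⁺/H₂ the anode, E°cell = E°(Au³⁺/Au⁺) − E°(H⁺/H₂).
So E°(Au³⁺/Au⁺) = E°cell + E°(H⁺/H₂) = +1.399 + (+0.00) = +1.40 V.

+1.40 V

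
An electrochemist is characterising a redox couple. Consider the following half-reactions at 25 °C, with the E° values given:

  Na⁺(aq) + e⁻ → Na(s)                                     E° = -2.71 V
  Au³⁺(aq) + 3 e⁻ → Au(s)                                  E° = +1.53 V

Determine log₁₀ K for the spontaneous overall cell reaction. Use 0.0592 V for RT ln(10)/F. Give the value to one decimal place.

Cathode: Au³⁺/Au; anode: Na⁺/Na. E°cell = +4.24 V, n = 3.
log K = nE°cell / 0.0592 = (3)(+4.24) / 0.0592 = 214.9.

214.9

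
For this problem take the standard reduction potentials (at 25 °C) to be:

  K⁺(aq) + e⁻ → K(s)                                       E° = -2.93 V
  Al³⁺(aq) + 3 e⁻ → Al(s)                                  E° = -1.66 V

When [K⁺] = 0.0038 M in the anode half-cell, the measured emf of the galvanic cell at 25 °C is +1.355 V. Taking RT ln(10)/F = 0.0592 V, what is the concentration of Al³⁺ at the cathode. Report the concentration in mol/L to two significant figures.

0.0011 M

Al³⁺/Al is the cathode, K⁺/K the anode: E°cell = +1.27 V, n = 3.
Overall reaction: Al³⁺(aq) + 3 K(s) → Al(s) + 3 K⁺(aq); Q = [K⁺]^3/[Al³⁺]^1.
From E = E° − (0.0592/n) log Q: log Q = (E° − E)·n/0.0592 = (+1.27 − (+1.355))·3/0.0592 = -4.3074.
So 1·log[Al³⁺] = 3·log(0.0038) − log Q = -7.2606 − (-4.3074) = -2.9532; [Al³⁺] = 10^(-2.9532) ≈ 0.0011 M.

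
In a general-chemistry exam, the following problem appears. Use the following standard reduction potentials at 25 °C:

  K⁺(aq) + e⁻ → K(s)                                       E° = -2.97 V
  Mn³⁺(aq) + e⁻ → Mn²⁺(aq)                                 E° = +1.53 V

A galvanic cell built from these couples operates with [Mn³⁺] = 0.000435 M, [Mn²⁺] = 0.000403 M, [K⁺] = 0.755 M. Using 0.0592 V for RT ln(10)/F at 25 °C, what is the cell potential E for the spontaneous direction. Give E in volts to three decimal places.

Mn³⁺/Mn²⁺ is the cathode (higher E°), K⁺/K the anode: E°cell = +1.53 − (-2.97) = +4.50 V, n = 1.
Overall: Mn³⁺(aq) + K(s) → Mn²⁺(aq) + K⁺(aq)
Q = [Mn²⁺]·[K⁺] / ([Mn³⁺]); log Q = -0.155.
E = E° − (0.0592/n) log Q = +4.50 − (0.0592/1)(-0.155) = +4.509 V.

+4.509 V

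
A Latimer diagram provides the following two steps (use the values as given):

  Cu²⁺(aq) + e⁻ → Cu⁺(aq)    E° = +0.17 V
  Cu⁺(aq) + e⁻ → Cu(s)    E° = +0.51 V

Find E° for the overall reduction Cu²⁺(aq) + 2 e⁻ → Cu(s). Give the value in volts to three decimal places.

Standard free energies of sequential steps add: ΔG°₃ = ΔG°₁ + ΔG°₂, so n₃E°₃ = n₁E°₁ + n₂E°₂.
E°₃ = (1×+0.17 + 1×+0.51) / 2 = (+0.680) / 2 = +0.340 V.

+0.340 V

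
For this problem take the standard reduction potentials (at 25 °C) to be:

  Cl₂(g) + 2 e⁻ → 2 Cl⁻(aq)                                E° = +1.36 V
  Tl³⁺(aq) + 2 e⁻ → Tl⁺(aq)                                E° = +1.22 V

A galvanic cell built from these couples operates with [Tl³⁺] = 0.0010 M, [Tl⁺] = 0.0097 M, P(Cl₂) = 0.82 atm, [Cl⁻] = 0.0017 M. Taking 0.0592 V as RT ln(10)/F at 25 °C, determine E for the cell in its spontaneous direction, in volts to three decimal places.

+0.331 V

Cl₂/Cl⁻ is the cathode (higher E°), Tl³⁺/Tl⁺ the anode: E°cell = +1.36 − (+1.22) = +0.14 V, n = 2.
Overall: Cl₂(g) + Tl⁺(aq) → 2 Cl⁻(aq) + Tl³⁺(aq)
Q = [Cl⁻]^2·[Tl³⁺] / (P(Cl₂)·[Tl⁺]); log Q = -6.440.
E = E° − (0.0592/n) log Q = +0.14 − (0.0592/2)(-6.440) = +0.331 V.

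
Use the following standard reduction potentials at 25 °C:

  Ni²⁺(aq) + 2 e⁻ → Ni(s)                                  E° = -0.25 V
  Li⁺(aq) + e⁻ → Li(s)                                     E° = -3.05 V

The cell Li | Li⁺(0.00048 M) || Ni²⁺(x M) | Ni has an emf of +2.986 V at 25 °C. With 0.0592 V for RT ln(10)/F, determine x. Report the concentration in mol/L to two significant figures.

Ni²⁺/Ni is the cathode, Li⁺/Li the anode: E°cell = +2.80 V, n = 2.
Overall reaction: Ni²⁺(aq) + 2 Li(s) → Ni(s) + 2 Li⁺(aq); Q = [Li⁺]^2/[Ni²⁺]^1.
From E = E° − (0.0592/n) log Q: log Q = (E° − E)·n/0.0592 = (+2.80 − (+2.986))·2/0.0592 = -6.2838.
So 1·log[Ni²⁺] = 2·log(0.00048) − log Q = -6.6375 − (-6.2838) = -0.3537; [Ni²⁺] = 10^(-0.3537) ≈ 0.44 M.

0.44 M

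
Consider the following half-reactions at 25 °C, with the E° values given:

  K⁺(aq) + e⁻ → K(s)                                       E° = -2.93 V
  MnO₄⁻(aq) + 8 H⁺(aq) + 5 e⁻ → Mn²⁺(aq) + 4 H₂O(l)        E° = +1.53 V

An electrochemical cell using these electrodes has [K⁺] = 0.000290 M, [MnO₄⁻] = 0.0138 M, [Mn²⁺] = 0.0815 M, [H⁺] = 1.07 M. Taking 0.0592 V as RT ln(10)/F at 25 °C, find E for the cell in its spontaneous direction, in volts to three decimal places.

+4.663 V

MnO₄⁻/Mn²⁺ is the cathode (higher E°), K⁺/K the anode: E°cell = +1.53 − (-2.93) = +4.46 V, n = 5.
Overall: MnO₄⁻(aq) + 8 H⁺(aq) + 5 K(s) → Mn²⁺(aq) + 4 H₂O(l) + 5 K⁺(aq)
Q = [Mn²⁺]·[K⁺]^5 / ([MnO₄⁻]·[H⁺]^8); log Q = -17.152.
E = E° − (0.0592/n) log Q = +4.46 − (0.0592/5)(-17.152) = +4.663 V.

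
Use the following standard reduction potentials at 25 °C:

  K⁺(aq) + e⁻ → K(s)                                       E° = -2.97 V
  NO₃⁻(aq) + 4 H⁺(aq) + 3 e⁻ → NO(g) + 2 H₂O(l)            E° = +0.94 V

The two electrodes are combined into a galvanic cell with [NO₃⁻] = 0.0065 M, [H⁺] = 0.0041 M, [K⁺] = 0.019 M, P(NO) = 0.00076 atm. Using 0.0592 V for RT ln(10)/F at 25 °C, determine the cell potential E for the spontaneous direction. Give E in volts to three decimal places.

+3.842 V

NO₃⁻/NO is the cathode (higher E°), K⁺/K the anode: E°cell = +0.94 − (-2.97) = +3.91 V, n = 3.
Overall: NO₃⁻(aq) + 4 H⁺(aq) + 3 K(s) → NO(g) + 2 H₂O(l) + 3 K⁺(aq)
Q = P(NO)·[K⁺]^3 / ([NO₃⁻]·[H⁺]^4); log Q = 3.453.
E = E° − (0.0592/n) log Q = +3.91 − (0.0592/3)(3.453) = +3.842 V.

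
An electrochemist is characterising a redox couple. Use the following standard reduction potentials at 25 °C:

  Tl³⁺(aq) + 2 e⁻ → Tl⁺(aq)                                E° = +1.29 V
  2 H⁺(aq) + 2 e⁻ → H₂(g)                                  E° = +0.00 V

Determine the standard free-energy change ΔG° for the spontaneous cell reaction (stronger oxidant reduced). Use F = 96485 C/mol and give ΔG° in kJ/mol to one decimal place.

Tl³⁺/Tl⁺ (E° = +1.29 V) is the cathode; H⁺/H₂ (E° = +0.00 V) is the anode, so E°cell = +1.29 V.
Balancing electrons gives n = 2 (lcm of 2 and 2).
ΔG° = −nFE° = −(2)(96485)(+1.29) = -248,931 J = -248.9 kJ/mol.

-248.9 kJ/mol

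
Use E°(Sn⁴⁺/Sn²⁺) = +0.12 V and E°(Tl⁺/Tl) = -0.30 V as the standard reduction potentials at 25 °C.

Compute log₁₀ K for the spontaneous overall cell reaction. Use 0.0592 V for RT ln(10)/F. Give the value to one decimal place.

14.2

Cathode: Sn⁴⁺/Sn²⁺; anode: Tl⁺/Tl. E°cell = +0.42 V, n = 2.
log K = nE°cell / 0.0592 = (2)(+0.42) / 0.0592 = 14.2.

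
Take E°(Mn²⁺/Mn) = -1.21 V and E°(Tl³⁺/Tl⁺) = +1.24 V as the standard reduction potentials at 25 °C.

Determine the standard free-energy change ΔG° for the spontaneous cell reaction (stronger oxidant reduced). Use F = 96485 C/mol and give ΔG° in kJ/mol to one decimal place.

Tl³⁺/Tl⁺ (E° = +1.24 V) is the cathode; Mn²⁺/Mn (E° = -1.21 V) is the anode, so E°cell = +2.45 V.
Balancing electrons gives n = 2 (lcm of 2 and 2).
ΔG° = −nFE° = −(2)(96485)(+2.45) = -472,777 J = -472.8 kJ/mol.

-472.8 kJ/mol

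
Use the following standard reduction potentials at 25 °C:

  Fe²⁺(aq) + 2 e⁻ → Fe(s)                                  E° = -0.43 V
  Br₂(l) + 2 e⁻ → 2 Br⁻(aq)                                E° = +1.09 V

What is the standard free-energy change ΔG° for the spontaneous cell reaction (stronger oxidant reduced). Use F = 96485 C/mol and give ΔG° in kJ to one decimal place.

-293.3 kJ

Br₂/Br⁻ (E° = +1.09 V) is the cathode; Fe²⁺/Fe (E° = -0.43 V) is the anode, so E°cell = +1.52 V.
Balancing electrons gives n = 2 (lcm of 2 and 2).
ΔG° = −nFE° = −(2)(96485)(+1.52) = -293,314 J = -293.3 kJ.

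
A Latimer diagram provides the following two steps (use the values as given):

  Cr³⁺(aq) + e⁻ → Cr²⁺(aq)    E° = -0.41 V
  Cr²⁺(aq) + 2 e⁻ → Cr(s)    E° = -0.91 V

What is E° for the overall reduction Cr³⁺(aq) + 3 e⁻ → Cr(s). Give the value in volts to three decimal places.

-0.743 V

Adding the free-energy changes (−nFE°) of the two steps gives −n₃FE°₃ = −n₁FE°₁ − n₂FE°₂.
E°₃ = (1×-0.41 + 2×-0.91) / 3 = (-2.230) / 3 = -0.743 V.
E° values themselves are not directly additive — weighting by electron count is essential.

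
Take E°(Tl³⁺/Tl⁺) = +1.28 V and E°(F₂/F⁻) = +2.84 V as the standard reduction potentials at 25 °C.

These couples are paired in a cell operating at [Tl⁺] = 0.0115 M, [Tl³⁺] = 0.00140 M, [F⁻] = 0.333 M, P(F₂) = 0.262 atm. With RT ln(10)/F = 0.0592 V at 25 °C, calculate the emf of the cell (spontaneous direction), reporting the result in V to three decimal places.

+1.598 V

F₂/F⁻ is the cathode (higher E°), Tl³⁺/Tl⁺ the anode: E°cell = +2.84 − (+1.28) = +1.56 V, n = 2.
Overall: F₂(g) + Tl⁺(aq) → 2 F⁻(aq) + Tl³⁺(aq)
Q = [F⁻]^2·[Tl³⁺] / (P(F₂)·[Tl⁺]); log Q = -1.288.
E = E° − (0.0592/n) log Q = +1.56 − (0.0592/2)(-1.288) = +1.598 V.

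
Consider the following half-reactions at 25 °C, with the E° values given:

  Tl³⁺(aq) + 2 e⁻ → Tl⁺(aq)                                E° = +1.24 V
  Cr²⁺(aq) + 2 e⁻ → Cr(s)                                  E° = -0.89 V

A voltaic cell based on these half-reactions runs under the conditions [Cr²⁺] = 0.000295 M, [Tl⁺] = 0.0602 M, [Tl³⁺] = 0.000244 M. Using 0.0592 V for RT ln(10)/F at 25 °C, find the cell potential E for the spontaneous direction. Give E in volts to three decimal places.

Tl³⁺/Tl⁺ is the cathode (higher E°), Cr²⁺/Cr the anode: E°cell = +1.24 − (-0.89) = +2.13 V, n = 2.
Overall: Tl³⁺(aq) + Cr(s) → Tl⁺(aq) + Cr²⁺(aq)
Q = [Tl⁺]·[Cr²⁺] / ([Tl³⁺]); log Q = -1.138.
E = E° − (0.0592/n) log Q = +2.13 − (0.0592/2)(-1.138) = +2.164 V.

+2.164 V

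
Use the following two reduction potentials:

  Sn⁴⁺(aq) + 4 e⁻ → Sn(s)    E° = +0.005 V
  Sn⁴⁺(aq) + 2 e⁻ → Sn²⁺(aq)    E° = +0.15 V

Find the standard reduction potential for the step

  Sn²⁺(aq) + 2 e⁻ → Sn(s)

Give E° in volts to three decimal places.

-0.140 V

Sequential free energies add, so n₃E°₃ = n₁E°₁ + n₂E°₂.
With n₃ = 4, and the known step contributing 2×(+0.15) V, the unknown satisfies 2·E° = 4×(+0.005) − 2×(+0.15) = -0.280.
E° = -0.280 / 2 = -0.140 V.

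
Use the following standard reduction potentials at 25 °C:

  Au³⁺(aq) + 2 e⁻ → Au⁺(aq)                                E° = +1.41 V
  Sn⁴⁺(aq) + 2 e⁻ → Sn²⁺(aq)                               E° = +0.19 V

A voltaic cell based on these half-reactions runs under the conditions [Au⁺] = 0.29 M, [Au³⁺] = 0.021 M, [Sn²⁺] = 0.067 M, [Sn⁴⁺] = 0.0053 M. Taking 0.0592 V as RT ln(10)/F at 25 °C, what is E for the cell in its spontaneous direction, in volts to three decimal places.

+1.219 V

Au³⁺/Au⁺ is the cathode (higher E°), Sn⁴⁺/Sn²⁺ the anode: E°cell = +1.41 − (+0.19) = +1.22 V, n = 2.
Overall: Au³⁺(aq) + Sn²⁺(aq) → Au⁺(aq) + Sn⁴⁺(aq)
Q = [Au⁺]·[Sn⁴⁺] / ([Au³⁺]·[Sn²⁺]); log Q = 0.038.
E = E° − (0.0592/n) log Q = +1.22 − (0.0592/2)(0.038) = +1.219 V.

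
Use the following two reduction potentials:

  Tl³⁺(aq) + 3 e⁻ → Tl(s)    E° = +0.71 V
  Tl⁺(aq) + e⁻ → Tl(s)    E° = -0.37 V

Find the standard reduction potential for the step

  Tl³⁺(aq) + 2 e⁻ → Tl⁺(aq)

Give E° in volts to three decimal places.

+1.250 V

Sequential free energies add, so n₃E°₃ = n₁E°₁ + n₂E°₂.
With n₃ = 3, and the known step contributing 1×(-0.37) V, the unknown satisfies 2·E° = 3×(+0.71) − 1×(-0.37) = +2.500.
E° = +2.500 / 2 = +1.250 V.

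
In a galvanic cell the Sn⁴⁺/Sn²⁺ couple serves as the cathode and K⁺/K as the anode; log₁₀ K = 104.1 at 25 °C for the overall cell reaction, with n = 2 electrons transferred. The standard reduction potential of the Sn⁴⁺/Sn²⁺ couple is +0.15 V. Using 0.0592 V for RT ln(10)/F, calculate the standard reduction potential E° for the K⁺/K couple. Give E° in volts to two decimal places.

-2.93 V

E°cell = (0.0592/n)·log K = (0.0592/2)(104.1) = +3.081 V.
Since Sn⁴⁺/Sn²⁺ is the cathode and K⁺/K the anode, E°cell = E°(Sn⁴⁺/Sn²⁺) − E°(K⁺/K).
So E°(K⁺/K) = E°(Sn⁴⁺/Sn²⁺) − E°cell = (+0.15) − (+3.081) = -2.93 V.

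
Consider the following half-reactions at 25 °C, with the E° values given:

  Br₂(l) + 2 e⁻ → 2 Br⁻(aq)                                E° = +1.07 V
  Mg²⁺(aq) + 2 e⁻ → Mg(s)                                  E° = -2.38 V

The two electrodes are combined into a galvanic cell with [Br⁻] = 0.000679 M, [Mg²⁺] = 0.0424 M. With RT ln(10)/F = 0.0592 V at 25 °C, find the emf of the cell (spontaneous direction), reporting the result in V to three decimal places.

Br₂/Br⁻ is the cathode (higher E°), Mg²⁺/Mg the anode: E°cell = +1.07 − (-2.38) = +3.45 V, n = 2.
Overall: Br₂(l) + Mg(s) → 2 Br⁻(aq) + Mg²⁺(aq)
Q = [Br⁻]^2·[Mg²⁺]; log Q = -7.709.
E = E° − (0.0592/n) log Q = +3.45 − (0.0592/2)(-7.709) = +3.678 V.

+3.678 V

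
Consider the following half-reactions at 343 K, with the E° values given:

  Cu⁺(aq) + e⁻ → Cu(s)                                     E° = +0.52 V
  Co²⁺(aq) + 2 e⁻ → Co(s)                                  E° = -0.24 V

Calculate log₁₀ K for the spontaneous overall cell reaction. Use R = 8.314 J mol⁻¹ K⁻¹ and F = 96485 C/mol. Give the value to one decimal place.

Cathode: Cu⁺/Cu; anode: Co²⁺/Co. E°cell = (+0.52) − (-0.24) = +0.76 V, with n = 2.
ΔG° = −nFE° = −RT ln K, so ln K = nFE°/(RT) = (2)(96485)(+0.76) / ((8.314)(343)) = 51.428.
log₁₀ K = 51.428 / ln 10 = 22.3.

22.3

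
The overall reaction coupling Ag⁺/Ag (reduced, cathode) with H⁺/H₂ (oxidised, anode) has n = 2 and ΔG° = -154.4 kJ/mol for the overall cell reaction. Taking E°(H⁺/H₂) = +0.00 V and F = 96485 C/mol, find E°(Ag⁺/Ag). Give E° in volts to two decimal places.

+0.80 V

E°cell = −ΔG°/(nF) = −(-154.4×10³)/((2)(96485)) = +0.800 V.
Since Ag⁺/Ag is the cathode and H⁺/H₂ the anode, E°cell = E°(Ag⁺/Ag) − E°(H⁺/H₂).
So E°(Ag⁺/Ag) = E°cell + E°(H⁺/H₂) = +0.800 + (+0.00) = +0.80 V.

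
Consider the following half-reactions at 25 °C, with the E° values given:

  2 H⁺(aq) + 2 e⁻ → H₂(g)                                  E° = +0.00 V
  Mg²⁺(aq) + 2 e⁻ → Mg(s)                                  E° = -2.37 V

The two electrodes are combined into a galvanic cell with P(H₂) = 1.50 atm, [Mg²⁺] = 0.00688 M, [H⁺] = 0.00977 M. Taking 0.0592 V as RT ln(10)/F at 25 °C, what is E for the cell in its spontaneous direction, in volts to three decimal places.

+2.310 V

H⁺/H₂ is the cathode (higher E°), Mg²⁺/Mg the anode: E°cell = +0.00 − (-2.37) = +2.37 V, n = 2.
Overall: 2 H⁺(aq) + Mg(s) → H₂(g) + Mg²⁺(aq)
Q = P(H₂)·[Mg²⁺] / ([H⁺]^2); log Q = 2.034.
E = E° − (0.0592/n) log Q = +2.37 − (0.0592/2)(2.034) = +2.310 V.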